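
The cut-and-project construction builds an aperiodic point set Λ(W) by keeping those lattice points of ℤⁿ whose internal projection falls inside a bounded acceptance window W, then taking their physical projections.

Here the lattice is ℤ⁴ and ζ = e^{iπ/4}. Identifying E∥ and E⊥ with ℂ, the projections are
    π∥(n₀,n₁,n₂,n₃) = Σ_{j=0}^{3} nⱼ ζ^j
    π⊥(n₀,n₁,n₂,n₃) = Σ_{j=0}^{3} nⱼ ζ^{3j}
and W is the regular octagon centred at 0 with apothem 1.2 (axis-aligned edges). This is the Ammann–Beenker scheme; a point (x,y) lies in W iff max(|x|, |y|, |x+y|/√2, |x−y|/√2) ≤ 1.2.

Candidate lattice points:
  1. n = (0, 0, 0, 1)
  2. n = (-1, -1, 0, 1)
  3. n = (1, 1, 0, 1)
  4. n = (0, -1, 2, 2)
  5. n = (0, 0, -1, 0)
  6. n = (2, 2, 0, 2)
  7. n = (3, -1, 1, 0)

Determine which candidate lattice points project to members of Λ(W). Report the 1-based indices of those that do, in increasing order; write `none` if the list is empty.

With ζ = e^{iπ/4} the internal vectors are ζ^0,ζ^3,ζ^6,ζ^9.
candidate 1: n = (0, 0, 0, 1) → π⊥ ≈ (+0.7071, +0.7071); max(|x|,|y|,|x±y|/√2) = 1.0000 ≤ 1.2 ⇒ ∈ W
candidate 2: n = (-1, -1, 0, 1) → π⊥ ≈ (+0.4142, +0.0000); max(|x|,|y|,|x±y|/√2) = 0.4142 ≤ 1.2 ⇒ ∈ W
candidate 3: n = (1, 1, 0, 1) → π⊥ ≈ (+1.0000, +1.4142); max(|x|,|y|,|x±y|/√2) = 1.7071 > 1.2 ⇒ ∉ W
candidate 4: n = (0, -1, 2, 2) → π⊥ ≈ (+2.1213, -1.2929); max(|x|,|y|,|x±y|/√2) = 2.4142 > 1.2 ⇒ ∉ W
candidate 5: n = (0, 0, -1, 0) → π⊥ ≈ (+0.0000, +1.0000); max(|x|,|y|,|x±y|/√2) = 1.0000 ≤ 1.2 ⇒ ∈ W
candidate 6: n = (2, 2, 0, 2) → π⊥ ≈ (+2.0000, +2.8284); max(|x|,|y|,|x±y|/√2) = 3.4142 > 1.2 ⇒ ∉ W
candidate 7: n = (3, -1, 1, 0) → π⊥ ≈ (+3.7071, -1.7071); max(|x|,|y|,|x±y|/√2) = 3.8284 > 1.2 ⇒ ∉ W

1, 2, 5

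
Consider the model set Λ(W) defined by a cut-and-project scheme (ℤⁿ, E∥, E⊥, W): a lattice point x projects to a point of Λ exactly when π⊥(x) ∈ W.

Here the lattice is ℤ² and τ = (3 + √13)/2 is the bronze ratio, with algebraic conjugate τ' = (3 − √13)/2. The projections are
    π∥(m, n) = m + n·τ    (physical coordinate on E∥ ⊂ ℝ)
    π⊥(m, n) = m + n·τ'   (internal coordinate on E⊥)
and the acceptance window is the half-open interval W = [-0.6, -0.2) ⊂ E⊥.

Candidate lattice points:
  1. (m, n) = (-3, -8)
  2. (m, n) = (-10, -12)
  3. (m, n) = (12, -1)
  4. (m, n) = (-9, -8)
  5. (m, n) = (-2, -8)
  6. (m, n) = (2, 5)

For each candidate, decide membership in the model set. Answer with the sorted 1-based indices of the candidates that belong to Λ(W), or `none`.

1

Numerically τ ≈ 3.30278 and τ' = −1/τ ≈ -0.30278.
[1] lift (-3,-8): star map gives -0.57779; window check -0.6 ≤ -0.57779 < -0.2 is true → IN Λ
[2] lift (-10,-12): star map gives -6.36669; window check -0.6 ≤ -6.36669 < -0.2 is false → out
[3] lift (12,-1): star map gives 12.30278; window check -0.6 ≤ 12.30278 < -0.2 is false → out
[4] lift (-9,-8): star map gives -6.57779; window check -0.6 ≤ -6.57779 < -0.2 is false → out
[5] lift (-2,-8): star map gives 0.42221; window check -0.6 ≤ 0.42221 < -0.2 is false → out
[6] lift (2,5): star map gives 0.48612; window check -0.6 ≤ 0.48612 < -0.2 is false → out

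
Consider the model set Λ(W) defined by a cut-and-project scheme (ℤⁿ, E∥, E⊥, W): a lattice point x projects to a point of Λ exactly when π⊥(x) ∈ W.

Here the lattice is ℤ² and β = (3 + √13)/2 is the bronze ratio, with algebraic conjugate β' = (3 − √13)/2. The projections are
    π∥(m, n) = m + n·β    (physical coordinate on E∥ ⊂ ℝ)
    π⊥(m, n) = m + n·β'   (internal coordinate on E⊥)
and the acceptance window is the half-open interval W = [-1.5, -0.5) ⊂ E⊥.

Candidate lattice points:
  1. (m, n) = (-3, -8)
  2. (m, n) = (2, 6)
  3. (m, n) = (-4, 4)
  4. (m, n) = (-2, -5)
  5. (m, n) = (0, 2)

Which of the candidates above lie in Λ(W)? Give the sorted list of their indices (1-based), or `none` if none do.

Compute β' = (3−√13)/2 = -0.302776, so π⊥(m,n) = m -0.302776·n.
#1 (-3,-8): internal coord -3 + (-8)·β' = -0.577795; -0.577795 ∈ [-1.5, -0.5) → IN Λ
#2 (2,6): internal coord 2 + (6)·β' = +0.183346; +0.183346 ∉ [-1.5, -0.5) → out
#3 (-4,4): internal coord -4 + (4)·β' = -5.211103; -5.211103 ∉ [-1.5, -0.5) → out
#4 (-2,-5): internal coord -2 + (-5)·β' = -0.486122; -0.486122 ∉ [-1.5, -0.5) → out
#5 (0,2): internal coord 0 + (2)·β' = -0.605551; -0.605551 ∈ [-1.5, -0.5) → IN Λ

1, 5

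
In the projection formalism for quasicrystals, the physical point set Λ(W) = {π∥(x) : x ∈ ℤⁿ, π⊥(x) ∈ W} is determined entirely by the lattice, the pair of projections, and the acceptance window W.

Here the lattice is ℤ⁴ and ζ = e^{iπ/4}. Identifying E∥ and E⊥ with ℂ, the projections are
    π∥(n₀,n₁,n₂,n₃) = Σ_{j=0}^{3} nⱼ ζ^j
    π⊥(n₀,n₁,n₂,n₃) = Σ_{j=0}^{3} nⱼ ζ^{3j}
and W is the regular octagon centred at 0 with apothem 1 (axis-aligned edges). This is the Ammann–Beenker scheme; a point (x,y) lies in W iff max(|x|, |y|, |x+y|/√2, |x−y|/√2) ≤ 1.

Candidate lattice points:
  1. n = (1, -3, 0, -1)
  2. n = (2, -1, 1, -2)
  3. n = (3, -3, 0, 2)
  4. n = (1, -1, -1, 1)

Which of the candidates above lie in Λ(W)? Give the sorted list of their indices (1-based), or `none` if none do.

none

With ζ = e^{iπ/4} the internal vectors are ζ^0,ζ^3,ζ^6,ζ^9.
candidate 1: n = (1, -3, 0, -1) → π⊥ ≈ (+2.4142, -2.8284); max(|x|,|y|,|x±y|/√2) = 3.7071 > 1 ⇒ ∉ W
candidate 2: n = (2, -1, 1, -2) → π⊥ ≈ (+1.2929, -3.1213); max(|x|,|y|,|x±y|/√2) = 3.1213 > 1 ⇒ ∉ W
candidate 3: n = (3, -3, 0, 2) → π⊥ ≈ (+6.5355, -0.7071); max(|x|,|y|,|x±y|/√2) = 6.5355 > 1 ⇒ ∉ W
candidate 4: n = (1, -1, -1, 1) → π⊥ ≈ (+2.4142, +1.0000); max(|x|,|y|,|x±y|/√2) = 2.4142 > 1 ⇒ ∉ W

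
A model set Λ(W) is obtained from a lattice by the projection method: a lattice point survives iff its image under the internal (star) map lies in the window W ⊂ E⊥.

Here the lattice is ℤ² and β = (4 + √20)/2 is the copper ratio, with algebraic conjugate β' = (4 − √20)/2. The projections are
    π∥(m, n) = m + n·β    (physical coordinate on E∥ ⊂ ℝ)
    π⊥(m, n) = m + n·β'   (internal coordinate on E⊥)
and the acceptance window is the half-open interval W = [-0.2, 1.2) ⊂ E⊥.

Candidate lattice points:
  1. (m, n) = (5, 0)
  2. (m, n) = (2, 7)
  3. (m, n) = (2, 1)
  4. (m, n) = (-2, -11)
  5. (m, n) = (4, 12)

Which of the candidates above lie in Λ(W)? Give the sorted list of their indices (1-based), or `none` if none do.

Numerically β ≈ 4.2361 and β' = −1/β ≈ -0.2361.
[1] lift (5,0): star map gives 5.0000; window check -0.2 ≤ 5.0000 < 1.2 is false → out
[2] lift (2,7): star map gives 0.3475; window check -0.2 ≤ 0.3475 < 1.2 is true → IN Λ
[3] lift (2,1): star map gives 1.7639; window check -0.2 ≤ 1.7639 < 1.2 is false → out
[4] lift (-2,-11): star map gives 0.5967; window check -0.2 ≤ 0.5967 < 1.2 is true → IN Λ
[5] lift (4,12): star map gives 1.1672; window check -0.2 ≤ 1.1672 < 1.2 is true → IN Λ

2, 4, 5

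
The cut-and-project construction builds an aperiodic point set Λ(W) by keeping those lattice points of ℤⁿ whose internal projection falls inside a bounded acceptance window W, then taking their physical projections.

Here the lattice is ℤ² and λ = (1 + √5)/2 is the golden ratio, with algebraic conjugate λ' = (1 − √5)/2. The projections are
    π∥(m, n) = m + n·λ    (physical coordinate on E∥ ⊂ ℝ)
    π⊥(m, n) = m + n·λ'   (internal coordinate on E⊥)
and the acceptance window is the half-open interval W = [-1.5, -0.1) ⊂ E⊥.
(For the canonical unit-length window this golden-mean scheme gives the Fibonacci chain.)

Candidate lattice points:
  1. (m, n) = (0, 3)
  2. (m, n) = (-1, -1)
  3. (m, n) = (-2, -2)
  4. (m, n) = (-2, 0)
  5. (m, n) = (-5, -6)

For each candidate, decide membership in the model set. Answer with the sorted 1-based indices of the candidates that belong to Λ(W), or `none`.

2, 3, 5

λ' = (1−√5)/2 ≈ -0.6180.
[1] lift (0,3): star map gives -1.8541; window check -1.5 ≤ -1.8541 < -0.1 is false → out
[2] lift (-1,-1): star map gives -0.3820; window check -1.5 ≤ -0.3820 < -0.1 is true → IN Λ
[3] lift (-2,-2): star map gives -0.7639; window check -1.5 ≤ -0.7639 < -0.1 is true → IN Λ
[4] lift (-2,0): star map gives -2.0000; window check -1.5 ≤ -2.0000 < -0.1 is false → out
[5] lift (-5,-6): star map gives -1.2918; window check -1.5 ≤ -1.2918 < -0.1 is true → IN Λ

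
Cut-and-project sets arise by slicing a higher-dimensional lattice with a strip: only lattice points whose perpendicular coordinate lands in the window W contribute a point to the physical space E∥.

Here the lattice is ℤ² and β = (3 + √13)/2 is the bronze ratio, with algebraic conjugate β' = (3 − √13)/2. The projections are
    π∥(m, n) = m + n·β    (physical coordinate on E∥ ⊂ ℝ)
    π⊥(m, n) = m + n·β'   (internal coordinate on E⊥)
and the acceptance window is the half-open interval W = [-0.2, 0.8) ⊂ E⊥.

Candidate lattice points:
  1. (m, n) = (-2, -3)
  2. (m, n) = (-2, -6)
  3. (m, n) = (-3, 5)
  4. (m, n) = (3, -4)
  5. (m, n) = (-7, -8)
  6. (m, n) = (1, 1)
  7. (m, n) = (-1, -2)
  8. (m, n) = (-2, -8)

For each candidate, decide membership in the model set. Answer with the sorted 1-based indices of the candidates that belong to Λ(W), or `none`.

2, 6, 8

Numerically β ≈ 3.3028 and β' = −1/β ≈ -0.3028.
candidate 1: (m,n)=(-2,-3) → π∥ = -2-3·β ≈ -11.9083, π⊥ = -2-3·β' ≈ -1.0917 ∉ [-0.2, 0.8) ⇒ out
candidate 2: (m,n)=(-2,-6) → π∥ = -2-6·β ≈ -21.8167, π⊥ = -2-6·β' ≈ -0.1833 ∈ [-0.2, 0.8) ⇒ IN Λ
candidate 3: (m,n)=(-3,5) → π∥ = -3+5·β ≈ 13.5139, π⊥ = -3+5·β' ≈ -4.5139 ∉ [-0.2, 0.8) ⇒ out
candidate 4: (m,n)=(3,-4) → π∥ = 3-4·β ≈ -10.2111, π⊥ = 3-4·β' ≈ 4.2111 ∉ [-0.2, 0.8) ⇒ out
candidate 5: (m,n)=(-7,-8) → π∥ = -7-8·β ≈ -33.4222, π⊥ = -7-8·β' ≈ -4.5778 ∉ [-0.2, 0.8) ⇒ out
candidate 6: (m,n)=(1,1) → π∥ = 1+1·β ≈ 4.3028, π⊥ = 1+1·β' ≈ 0.6972 ∈ [-0.2, 0.8) ⇒ IN Λ
candidate 7: (m,n)=(-1,-2) → π∥ = -1-2·β ≈ -7.6056, π⊥ = -1-2·β' ≈ -0.3944 ∉ [-0.2, 0.8) ⇒ out
candidate 8: (m,n)=(-2,-8) → π∥ = -2-8·β ≈ -28.4222, π⊥ = -2-8·β' ≈ 0.4222 ∈ [-0.2, 0.8) ⇒ IN Λ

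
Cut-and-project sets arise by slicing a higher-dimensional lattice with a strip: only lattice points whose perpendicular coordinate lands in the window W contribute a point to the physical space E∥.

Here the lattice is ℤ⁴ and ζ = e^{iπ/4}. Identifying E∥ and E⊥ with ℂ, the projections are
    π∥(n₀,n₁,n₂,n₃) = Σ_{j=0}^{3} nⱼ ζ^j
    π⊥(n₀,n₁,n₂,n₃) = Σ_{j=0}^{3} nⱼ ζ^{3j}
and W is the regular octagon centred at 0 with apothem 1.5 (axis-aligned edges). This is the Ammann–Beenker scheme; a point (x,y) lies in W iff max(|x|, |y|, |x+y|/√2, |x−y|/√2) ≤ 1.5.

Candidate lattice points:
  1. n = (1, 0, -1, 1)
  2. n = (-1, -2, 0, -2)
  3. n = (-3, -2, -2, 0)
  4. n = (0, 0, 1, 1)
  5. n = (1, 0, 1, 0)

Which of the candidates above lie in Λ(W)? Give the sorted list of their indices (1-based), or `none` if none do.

With ζ = e^{iπ/4} the internal vectors are ζ^0,ζ^3,ζ^6,ζ^9.
#1 (1, 0, -1, 1): internal (1.707107, 1.707107); octagon support 2.414214 vs apothem 1.5 → ∉ W
#2 (-1, -2, 0, -2): internal (-1.000000, -2.828427); octagon support 2.828427 vs apothem 1.5 → ∉ W
#3 (-3, -2, -2, 0): internal (-1.585786, 0.585786); octagon support 1.585786 vs apothem 1.5 → ∉ W
#4 (0, 0, 1, 1): internal (0.707107, -0.292893); octagon support 0.707107 vs apothem 1.5 → ∈ W
#5 (1, 0, 1, 0): internal (1.000000, -1.000000); octagon support 1.414214 vs apothem 1.5 → ∈ W

4, 5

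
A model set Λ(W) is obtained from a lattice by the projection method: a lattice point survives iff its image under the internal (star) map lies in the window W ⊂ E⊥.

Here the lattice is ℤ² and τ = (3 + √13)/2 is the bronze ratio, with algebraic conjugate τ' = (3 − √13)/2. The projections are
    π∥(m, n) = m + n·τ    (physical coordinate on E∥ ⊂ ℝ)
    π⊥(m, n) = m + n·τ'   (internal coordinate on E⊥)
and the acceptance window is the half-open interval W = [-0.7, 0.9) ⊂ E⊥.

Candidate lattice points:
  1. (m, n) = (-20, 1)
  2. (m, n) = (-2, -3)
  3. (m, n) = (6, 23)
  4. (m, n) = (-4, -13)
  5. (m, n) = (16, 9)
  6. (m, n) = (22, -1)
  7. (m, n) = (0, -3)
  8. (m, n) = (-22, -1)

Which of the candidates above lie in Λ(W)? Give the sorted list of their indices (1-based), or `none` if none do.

Compute τ' = (3−√13)/2 = -0.302776, so π⊥(m,n) = m -0.302776·n.
#1 (-20,1): internal coord -20 + (1)·τ' = -20.302776; -20.302776 ∉ [-0.7, 0.9) → out
#2 (-2,-3): internal coord -2 + (-3)·τ' = -1.091673; -1.091673 ∉ [-0.7, 0.9) → out
#3 (6,23): internal coord 6 + (23)·τ' = -0.963840; -0.963840 ∉ [-0.7, 0.9) → out
#4 (-4,-13): internal coord -4 + (-13)·τ' = -0.063917; -0.063917 ∈ [-0.7, 0.9) → IN Λ
#5 (16,9): internal coord 16 + (9)·τ' = +13.275019; +13.275019 ∉ [-0.7, 0.9) → out
#6 (22,-1): internal coord 22 + (-1)·τ' = +22.302776; +22.302776 ∉ [-0.7, 0.9) → out
#7 (0,-3): internal coord 0 + (-3)·τ' = +0.908327; +0.908327 ∉ [-0.7, 0.9) → out
#8 (-22,-1): internal coord -22 + (-1)·τ' = -21.697224; -21.697224 ∉ [-0.7, 0.9) → out

4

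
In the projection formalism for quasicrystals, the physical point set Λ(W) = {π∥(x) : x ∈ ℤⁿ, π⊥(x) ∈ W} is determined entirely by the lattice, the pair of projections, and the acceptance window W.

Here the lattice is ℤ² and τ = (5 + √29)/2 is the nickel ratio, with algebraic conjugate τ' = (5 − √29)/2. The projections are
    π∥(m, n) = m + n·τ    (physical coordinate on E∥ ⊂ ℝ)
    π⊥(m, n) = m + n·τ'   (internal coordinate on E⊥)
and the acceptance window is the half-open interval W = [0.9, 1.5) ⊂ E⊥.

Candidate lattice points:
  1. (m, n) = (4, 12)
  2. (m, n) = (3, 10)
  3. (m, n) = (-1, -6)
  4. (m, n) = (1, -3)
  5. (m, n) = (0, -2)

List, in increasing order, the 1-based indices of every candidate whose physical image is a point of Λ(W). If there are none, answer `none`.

2

Compute τ' = (5−√29)/2 = -0.1926, so π⊥(m,n) = m -0.1926·n.
[1] lift (4,12): star map gives 1.6890; window check 0.9 ≤ 1.6890 < 1.5 is false → out
[2] lift (3,10): star map gives 1.0742; window check 0.9 ≤ 1.0742 < 1.5 is true → IN Λ
[3] lift (-1,-6): star map gives 0.1555; window check 0.9 ≤ 0.1555 < 1.5 is false → out
[4] lift (1,-3): star map gives 1.5777; window check 0.9 ≤ 1.5777 < 1.5 is false → out
[5] lift (0,-2): star map gives 0.3852; window check 0.9 ≤ 0.3852 < 1.5 is false → out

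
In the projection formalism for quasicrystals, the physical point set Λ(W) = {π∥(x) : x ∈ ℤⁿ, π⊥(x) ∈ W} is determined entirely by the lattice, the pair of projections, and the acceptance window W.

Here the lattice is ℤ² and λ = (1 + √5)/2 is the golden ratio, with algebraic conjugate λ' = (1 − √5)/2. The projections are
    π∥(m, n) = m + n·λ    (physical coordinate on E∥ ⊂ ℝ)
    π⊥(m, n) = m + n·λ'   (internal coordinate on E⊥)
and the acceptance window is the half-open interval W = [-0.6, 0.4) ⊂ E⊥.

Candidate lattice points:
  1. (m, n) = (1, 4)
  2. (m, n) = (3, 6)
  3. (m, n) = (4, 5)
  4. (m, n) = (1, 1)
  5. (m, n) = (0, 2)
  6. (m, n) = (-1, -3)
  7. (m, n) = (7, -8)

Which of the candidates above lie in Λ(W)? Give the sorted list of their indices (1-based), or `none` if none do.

4

Compute λ' = (1−√5)/2 = -0.618034, so π⊥(m,n) = m -0.618034·n.
[1] lift (1,4): star map gives -1.472136; window check -0.6 ≤ -1.472136 < 0.4 is false → out
[2] lift (3,6): star map gives -0.708204; window check -0.6 ≤ -0.708204 < 0.4 is false → out
[3] lift (4,5): star map gives 0.909830; window check -0.6 ≤ 0.909830 < 0.4 is false → out
[4] lift (1,1): star map gives 0.381966; window check -0.6 ≤ 0.381966 < 0.4 is true → IN Λ
[5] lift (0,2): star map gives -1.236068; window check -0.6 ≤ -1.236068 < 0.4 is false → out
[6] lift (-1,-3): star map gives 0.854102; window check -0.6 ≤ 0.854102 < 0.4 is false → out
[7] lift (7,-8): star map gives 11.944272; window check -0.6 ≤ 11.944272 < 0.4 is false → out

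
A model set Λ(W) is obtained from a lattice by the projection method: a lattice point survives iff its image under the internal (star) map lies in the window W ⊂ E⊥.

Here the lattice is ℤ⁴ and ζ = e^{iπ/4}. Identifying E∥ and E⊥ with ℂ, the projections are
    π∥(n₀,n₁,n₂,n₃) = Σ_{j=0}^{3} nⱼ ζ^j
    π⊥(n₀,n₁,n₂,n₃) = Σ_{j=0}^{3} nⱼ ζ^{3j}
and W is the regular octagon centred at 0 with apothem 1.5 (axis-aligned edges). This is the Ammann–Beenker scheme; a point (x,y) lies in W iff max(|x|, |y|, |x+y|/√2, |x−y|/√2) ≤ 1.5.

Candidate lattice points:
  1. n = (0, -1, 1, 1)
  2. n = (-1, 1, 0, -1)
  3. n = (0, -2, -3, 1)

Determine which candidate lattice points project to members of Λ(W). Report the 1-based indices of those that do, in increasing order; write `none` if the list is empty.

none

Internal map: ζ^{3j} for j=0..3 gives (1,0), (−√2/2,√2/2), (0,−1), (√2/2,√2/2).
candidate 1: n = (0, -1, 1, 1) → π⊥ ≈ (+1.414214, -1.000000); max(|x|,|y|,|x±y|/√2) = 1.707107 > 1.5 ⇒ ∉ W
candidate 2: n = (-1, 1, 0, -1) → π⊥ ≈ (-2.414214, +0.000000); max(|x|,|y|,|x±y|/√2) = 2.414214 > 1.5 ⇒ ∉ W
candidate 3: n = (0, -2, -3, 1) → π⊥ ≈ (+2.121320, +2.292893); max(|x|,|y|,|x±y|/√2) = 3.121320 > 1.5 ⇒ ∉ W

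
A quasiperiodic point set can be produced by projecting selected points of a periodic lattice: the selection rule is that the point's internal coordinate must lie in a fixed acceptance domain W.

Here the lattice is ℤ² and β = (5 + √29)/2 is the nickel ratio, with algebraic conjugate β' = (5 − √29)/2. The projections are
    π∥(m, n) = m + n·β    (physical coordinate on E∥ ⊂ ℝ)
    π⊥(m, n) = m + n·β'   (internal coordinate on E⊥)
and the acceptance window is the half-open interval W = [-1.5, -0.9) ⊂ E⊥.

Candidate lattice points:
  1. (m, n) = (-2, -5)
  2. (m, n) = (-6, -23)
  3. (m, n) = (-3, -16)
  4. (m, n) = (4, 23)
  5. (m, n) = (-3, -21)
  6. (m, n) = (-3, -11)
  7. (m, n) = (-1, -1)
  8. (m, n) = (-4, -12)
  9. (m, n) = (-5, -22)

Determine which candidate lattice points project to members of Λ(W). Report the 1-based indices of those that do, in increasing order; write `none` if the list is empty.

1

Compute β' = (5−√29)/2 = -0.1926, so π⊥(m,n) = m -0.1926·n.
[1] lift (-2,-5): star map gives -1.0371; window check -1.5 ≤ -1.0371 < -0.9 is true → IN Λ
[2] lift (-6,-23): star map gives -1.5706; window check -1.5 ≤ -1.5706 < -0.9 is false → out
[3] lift (-3,-16): star map gives 0.0813; window check -1.5 ≤ 0.0813 < -0.9 is false → out
[4] lift (4,23): star map gives -0.4294; window check -1.5 ≤ -0.4294 < -0.9 is false → out
[5] lift (-3,-21): star map gives 1.0442; window check -1.5 ≤ 1.0442 < -0.9 is false → out
[6] lift (-3,-11): star map gives -0.8816; window check -1.5 ≤ -0.8816 < -0.9 is false → out
[7] lift (-1,-1): star map gives -0.8074; window check -1.5 ≤ -0.8074 < -0.9 is false → out
[8] lift (-4,-12): star map gives -1.6890; window check -1.5 ≤ -1.6890 < -0.9 is false → out
[9] lift (-5,-22): star map gives -0.7632; window check -1.5 ≤ -0.7632 < -0.9 is false → out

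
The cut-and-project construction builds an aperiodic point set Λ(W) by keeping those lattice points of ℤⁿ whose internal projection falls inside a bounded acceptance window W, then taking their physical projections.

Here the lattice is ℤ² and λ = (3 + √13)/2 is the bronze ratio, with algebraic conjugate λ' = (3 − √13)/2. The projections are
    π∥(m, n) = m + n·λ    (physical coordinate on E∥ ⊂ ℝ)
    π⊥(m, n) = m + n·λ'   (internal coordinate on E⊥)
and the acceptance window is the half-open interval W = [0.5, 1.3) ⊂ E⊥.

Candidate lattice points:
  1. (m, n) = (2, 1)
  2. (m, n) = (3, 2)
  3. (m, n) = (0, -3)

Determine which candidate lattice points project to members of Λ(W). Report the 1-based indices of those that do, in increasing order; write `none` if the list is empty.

λ' = (3−√13)/2 ≈ -0.30278.
candidate 1: (m,n)=(2,1) → π∥ = 2+1·λ ≈ 5.30278, π⊥ = 2+1·λ' ≈ 1.69722 ∉ [0.5, 1.3) ⇒ out
candidate 2: (m,n)=(3,2) → π∥ = 3+2·λ ≈ 9.60555, π⊥ = 3+2·λ' ≈ 2.39445 ∉ [0.5, 1.3) ⇒ out
candidate 3: (m,n)=(0,-3) → π∥ = 0-3·λ ≈ -9.90833, π⊥ = 0-3·λ' ≈ 0.90833 ∈ [0.5, 1.3) ⇒ IN Λ

3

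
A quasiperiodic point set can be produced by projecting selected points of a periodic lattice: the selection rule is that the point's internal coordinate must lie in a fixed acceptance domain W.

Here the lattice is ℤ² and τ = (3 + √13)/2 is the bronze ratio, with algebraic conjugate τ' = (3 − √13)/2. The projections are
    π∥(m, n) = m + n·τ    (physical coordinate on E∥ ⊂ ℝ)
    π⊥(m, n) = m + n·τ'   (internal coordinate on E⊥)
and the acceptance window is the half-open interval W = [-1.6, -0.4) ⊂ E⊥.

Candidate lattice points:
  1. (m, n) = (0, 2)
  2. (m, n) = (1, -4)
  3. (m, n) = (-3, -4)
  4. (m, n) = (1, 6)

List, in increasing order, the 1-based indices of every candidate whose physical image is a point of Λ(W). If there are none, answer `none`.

1, 4

Numerically τ ≈ 3.302776 and τ' = −1/τ ≈ -0.302776.
[1] lift (0,2): star map gives -0.605551; window check -1.6 ≤ -0.605551 < -0.4 is true → IN Λ
[2] lift (1,-4): star map gives 2.211103; window check -1.6 ≤ 2.211103 < -0.4 is false → out
[3] lift (-3,-4): star map gives -1.788897; window check -1.6 ≤ -1.788897 < -0.4 is false → out
[4] lift (1,6): star map gives -0.816654; window check -1.6 ≤ -0.816654 < -0.4 is true → IN Λ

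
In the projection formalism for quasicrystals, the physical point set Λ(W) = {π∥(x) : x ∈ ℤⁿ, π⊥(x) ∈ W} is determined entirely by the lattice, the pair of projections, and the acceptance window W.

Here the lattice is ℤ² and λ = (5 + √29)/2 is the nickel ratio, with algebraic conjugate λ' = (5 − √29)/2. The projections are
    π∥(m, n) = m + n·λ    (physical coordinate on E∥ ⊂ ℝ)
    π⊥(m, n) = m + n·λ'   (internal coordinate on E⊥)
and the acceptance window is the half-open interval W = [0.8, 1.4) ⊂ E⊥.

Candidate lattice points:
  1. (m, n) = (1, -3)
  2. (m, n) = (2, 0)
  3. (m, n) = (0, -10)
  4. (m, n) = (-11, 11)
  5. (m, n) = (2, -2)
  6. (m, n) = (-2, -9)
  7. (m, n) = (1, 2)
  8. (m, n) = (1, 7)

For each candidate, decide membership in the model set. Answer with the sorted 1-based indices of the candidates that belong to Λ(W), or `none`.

none

Compute λ' = (5−√29)/2 = -0.192582, so π⊥(m,n) = m -0.192582·n.
candidate 1: (m,n)=(1,-3) → π∥ = 1-3·λ ≈ -14.577747, π⊥ = 1-3·λ' ≈ 1.577747 ∉ [0.8, 1.4) ⇒ out
candidate 2: (m,n)=(2,0) → π∥ = 2+0·λ ≈ 2.000000, π⊥ = 2+0·λ' ≈ 2.000000 ∉ [0.8, 1.4) ⇒ out
candidate 3: (m,n)=(0,-10) → π∥ = 0-10·λ ≈ -51.925824, π⊥ = 0-10·λ' ≈ 1.925824 ∉ [0.8, 1.4) ⇒ out
candidate 4: (m,n)=(-11,11) → π∥ = -11+11·λ ≈ 46.118406, π⊥ = -11+11·λ' ≈ -13.118406 ∉ [0.8, 1.4) ⇒ out
candidate 5: (m,n)=(2,-2) → π∥ = 2-2·λ ≈ -8.385165, π⊥ = 2-2·λ' ≈ 2.385165 ∉ [0.8, 1.4) ⇒ out
candidate 6: (m,n)=(-2,-9) → π∥ = -2-9·λ ≈ -48.733242, π⊥ = -2-9·λ' ≈ -0.266758 ∉ [0.8, 1.4) ⇒ out
candidate 7: (m,n)=(1,2) → π∥ = 1+2·λ ≈ 11.385165, π⊥ = 1+2·λ' ≈ 0.614835 ∉ [0.8, 1.4) ⇒ out
candidate 8: (m,n)=(1,7) → π∥ = 1+7·λ ≈ 37.348077, π⊥ = 1+7·λ' ≈ -0.348077 ∉ [0.8, 1.4) ⇒ out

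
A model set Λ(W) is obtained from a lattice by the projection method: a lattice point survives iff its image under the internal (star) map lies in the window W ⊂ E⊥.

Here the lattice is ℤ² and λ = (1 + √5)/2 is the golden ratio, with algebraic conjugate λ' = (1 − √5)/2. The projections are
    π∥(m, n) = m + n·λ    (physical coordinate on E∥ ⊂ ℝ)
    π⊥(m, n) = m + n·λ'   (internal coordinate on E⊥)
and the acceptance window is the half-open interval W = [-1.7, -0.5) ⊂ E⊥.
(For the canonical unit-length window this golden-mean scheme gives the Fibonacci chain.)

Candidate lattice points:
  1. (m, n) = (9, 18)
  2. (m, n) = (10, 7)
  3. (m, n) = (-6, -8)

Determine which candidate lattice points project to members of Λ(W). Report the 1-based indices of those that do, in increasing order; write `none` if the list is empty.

Compute λ' = (1−√5)/2 = -0.6180, so π⊥(m,n) = m -0.6180·n.
#1 (9,18): internal coord 9 + (18)·λ' = -2.1246; -2.1246 ∉ [-1.7, -0.5) → out
#2 (10,7): internal coord 10 + (7)·λ' = +5.6738; +5.6738 ∉ [-1.7, -0.5) → out
#3 (-6,-8): internal coord -6 + (-8)·λ' = -1.0557; -1.0557 ∈ [-1.7, -0.5) → IN Λ

3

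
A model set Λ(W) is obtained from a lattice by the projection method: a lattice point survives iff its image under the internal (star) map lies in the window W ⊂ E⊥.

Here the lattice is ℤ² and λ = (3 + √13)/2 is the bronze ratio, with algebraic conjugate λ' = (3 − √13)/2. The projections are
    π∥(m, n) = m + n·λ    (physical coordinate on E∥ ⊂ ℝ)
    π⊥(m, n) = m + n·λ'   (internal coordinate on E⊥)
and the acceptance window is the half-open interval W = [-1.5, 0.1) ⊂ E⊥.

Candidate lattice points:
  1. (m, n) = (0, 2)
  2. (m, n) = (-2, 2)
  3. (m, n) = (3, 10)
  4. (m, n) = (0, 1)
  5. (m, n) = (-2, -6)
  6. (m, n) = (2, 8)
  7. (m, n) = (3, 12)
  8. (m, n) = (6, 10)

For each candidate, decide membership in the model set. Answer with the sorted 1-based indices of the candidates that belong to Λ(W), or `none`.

Numerically λ ≈ 3.30278 and λ' = −1/λ ≈ -0.30278.
[1] lift (0,2): star map gives -0.60555; window check -1.5 ≤ -0.60555 < 0.1 is true → IN Λ
[2] lift (-2,2): star map gives -2.60555; window check -1.5 ≤ -2.60555 < 0.1 is false → out
[3] lift (3,10): star map gives -0.02776; window check -1.5 ≤ -0.02776 < 0.1 is true → IN Λ
[4] lift (0,1): star map gives -0.30278; window check -1.5 ≤ -0.30278 < 0.1 is true → IN Λ
[5] lift (-2,-6): star map gives -0.18335; window check -1.5 ≤ -0.18335 < 0.1 is true → IN Λ
[6] lift (2,8): star map gives -0.42221; window check -1.5 ≤ -0.42221 < 0.1 is true → IN Λ
[7] lift (3,12): star map gives -0.63331; window check -1.5 ≤ -0.63331 < 0.1 is true → IN Λ
[8] lift (6,10): star map gives 2.97224; window check -1.5 ≤ 2.97224 < 0.1 is false → out

1, 3, 4, 5, 6, 7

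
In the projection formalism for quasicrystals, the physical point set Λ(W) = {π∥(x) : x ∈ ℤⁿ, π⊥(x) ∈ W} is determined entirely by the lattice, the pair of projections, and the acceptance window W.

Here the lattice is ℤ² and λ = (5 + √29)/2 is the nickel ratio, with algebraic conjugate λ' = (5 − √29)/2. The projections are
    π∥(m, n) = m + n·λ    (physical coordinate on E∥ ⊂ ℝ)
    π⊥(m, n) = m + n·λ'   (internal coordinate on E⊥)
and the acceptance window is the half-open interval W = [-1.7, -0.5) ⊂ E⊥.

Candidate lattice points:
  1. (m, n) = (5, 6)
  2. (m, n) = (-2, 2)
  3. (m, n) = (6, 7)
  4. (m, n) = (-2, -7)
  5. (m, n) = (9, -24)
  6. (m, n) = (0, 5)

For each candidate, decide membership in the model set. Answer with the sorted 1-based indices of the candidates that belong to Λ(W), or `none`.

4, 6

Numerically λ ≈ 5.19258 and λ' = −1/λ ≈ -0.19258.
[1] lift (5,6): star map gives 3.84451; window check -1.7 ≤ 3.84451 < -0.5 is false → out
[2] lift (-2,2): star map gives -2.38516; window check -1.7 ≤ -2.38516 < -0.5 is false → out
[3] lift (6,7): star map gives 4.65192; window check -1.7 ≤ 4.65192 < -0.5 is false → out
[4] lift (-2,-7): star map gives -0.65192; window check -1.7 ≤ -0.65192 < -0.5 is true → IN Λ
[5] lift (9,-24): star map gives 13.62198; window check -1.7 ≤ 13.62198 < -0.5 is false → out
[6] lift (0,5): star map gives -0.96291; window check -1.7 ≤ -0.96291 < -0.5 is true → IN Λ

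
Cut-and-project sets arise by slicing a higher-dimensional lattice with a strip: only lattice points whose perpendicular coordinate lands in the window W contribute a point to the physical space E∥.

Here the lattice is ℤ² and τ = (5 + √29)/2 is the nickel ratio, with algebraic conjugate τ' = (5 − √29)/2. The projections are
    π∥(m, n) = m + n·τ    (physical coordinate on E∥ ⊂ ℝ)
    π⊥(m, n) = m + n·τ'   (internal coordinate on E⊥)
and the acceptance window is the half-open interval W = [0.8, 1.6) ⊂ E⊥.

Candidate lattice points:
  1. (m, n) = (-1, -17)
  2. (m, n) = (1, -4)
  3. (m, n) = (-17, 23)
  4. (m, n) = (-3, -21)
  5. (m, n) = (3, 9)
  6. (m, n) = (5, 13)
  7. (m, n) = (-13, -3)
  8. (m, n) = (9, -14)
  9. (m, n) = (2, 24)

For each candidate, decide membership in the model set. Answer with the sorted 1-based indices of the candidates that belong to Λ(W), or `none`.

4, 5

τ' = (5−√29)/2 ≈ -0.192582.
candidate 1: (m,n)=(-1,-17) → π∥ = -1-17·τ ≈ -89.273901, π⊥ = -1-17·τ' ≈ 2.273901 ∉ [0.8, 1.6) ⇒ out
candidate 2: (m,n)=(1,-4) → π∥ = 1-4·τ ≈ -19.770330, π⊥ = 1-4·τ' ≈ 1.770330 ∉ [0.8, 1.6) ⇒ out
candidate 3: (m,n)=(-17,23) → π∥ = -17+23·τ ≈ 102.429395, π⊥ = -17+23·τ' ≈ -21.429395 ∉ [0.8, 1.6) ⇒ out
candidate 4: (m,n)=(-3,-21) → π∥ = -3-21·τ ≈ -112.044230, π⊥ = -3-21·τ' ≈ 1.044230 ∈ [0.8, 1.6) ⇒ IN Λ
candidate 5: (m,n)=(3,9) → π∥ = 3+9·τ ≈ 49.733242, π⊥ = 3+9·τ' ≈ 1.266758 ∈ [0.8, 1.6) ⇒ IN Λ
candidate 6: (m,n)=(5,13) → π∥ = 5+13·τ ≈ 72.503571, π⊥ = 5+13·τ' ≈ 2.496429 ∉ [0.8, 1.6) ⇒ out
candidate 7: (m,n)=(-13,-3) → π∥ = -13-3·τ ≈ -28.577747, π⊥ = -13-3·τ' ≈ -12.422253 ∉ [0.8, 1.6) ⇒ out
candidate 8: (m,n)=(9,-14) → π∥ = 9-14·τ ≈ -63.696154, π⊥ = 9-14·τ' ≈ 11.696154 ∉ [0.8, 1.6) ⇒ out
candidate 9: (m,n)=(2,24) → π∥ = 2+24·τ ≈ 126.621978, π⊥ = 2+24·τ' ≈ -2.621978 ∉ [0.8, 1.6) ⇒ out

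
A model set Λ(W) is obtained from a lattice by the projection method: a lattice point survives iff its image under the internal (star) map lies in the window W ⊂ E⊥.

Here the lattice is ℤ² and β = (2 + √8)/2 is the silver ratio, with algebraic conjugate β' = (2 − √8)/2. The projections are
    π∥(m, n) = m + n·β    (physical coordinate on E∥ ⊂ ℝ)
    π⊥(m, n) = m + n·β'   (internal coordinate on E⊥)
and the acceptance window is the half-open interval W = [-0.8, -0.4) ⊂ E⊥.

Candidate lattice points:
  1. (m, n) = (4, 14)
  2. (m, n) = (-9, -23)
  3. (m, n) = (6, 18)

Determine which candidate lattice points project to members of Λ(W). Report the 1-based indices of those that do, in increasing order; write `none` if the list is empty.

none

Numerically β ≈ 2.414214 and β' = −1/β ≈ -0.414214.
[1] lift (4,14): star map gives -1.798990; window check -0.8 ≤ -1.798990 < -0.4 is false → out
[2] lift (-9,-23): star map gives 0.526912; window check -0.8 ≤ 0.526912 < -0.4 is false → out
[3] lift (6,18): star map gives -1.455844; window check -0.8 ≤ -1.455844 < -0.4 is false → out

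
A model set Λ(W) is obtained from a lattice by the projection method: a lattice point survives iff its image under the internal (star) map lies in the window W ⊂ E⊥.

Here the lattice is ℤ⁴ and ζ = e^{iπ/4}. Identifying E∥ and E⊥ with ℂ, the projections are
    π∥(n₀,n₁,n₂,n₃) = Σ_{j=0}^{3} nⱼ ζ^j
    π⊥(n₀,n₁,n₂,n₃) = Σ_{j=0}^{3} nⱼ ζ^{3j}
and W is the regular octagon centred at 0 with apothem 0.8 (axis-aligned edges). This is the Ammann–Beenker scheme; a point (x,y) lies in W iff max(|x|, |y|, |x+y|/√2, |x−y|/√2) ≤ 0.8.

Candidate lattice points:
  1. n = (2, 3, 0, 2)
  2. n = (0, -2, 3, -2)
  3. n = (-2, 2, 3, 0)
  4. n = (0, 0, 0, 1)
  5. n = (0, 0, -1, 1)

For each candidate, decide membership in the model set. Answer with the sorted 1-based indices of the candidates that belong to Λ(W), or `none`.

π⊥(n) = n₀ + n₁ζ³ + n₂ζ⁶ + n₃ζ⁹ where ζ = e^{iπ/4}.
#1 (2, 3, 0, 2): internal (1.292893, 3.535534); octagon support 3.535534 vs apothem 0.8 → ∉ W
#2 (0, -2, 3, -2): internal (0.000000, -5.828427); octagon support 5.828427 vs apothem 0.8 → ∉ W
#3 (-2, 2, 3, 0): internal (-3.414214, -1.585786); octagon support 3.535534 vs apothem 0.8 → ∉ W
#4 (0, 0, 0, 1): internal (0.707107, 0.707107); octagon support 1.000000 vs apothem 0.8 → ∉ W
#5 (0, 0, -1, 1): internal (0.707107, 1.707107); octagon support 1.707107 vs apothem 0.8 → ∉ W

none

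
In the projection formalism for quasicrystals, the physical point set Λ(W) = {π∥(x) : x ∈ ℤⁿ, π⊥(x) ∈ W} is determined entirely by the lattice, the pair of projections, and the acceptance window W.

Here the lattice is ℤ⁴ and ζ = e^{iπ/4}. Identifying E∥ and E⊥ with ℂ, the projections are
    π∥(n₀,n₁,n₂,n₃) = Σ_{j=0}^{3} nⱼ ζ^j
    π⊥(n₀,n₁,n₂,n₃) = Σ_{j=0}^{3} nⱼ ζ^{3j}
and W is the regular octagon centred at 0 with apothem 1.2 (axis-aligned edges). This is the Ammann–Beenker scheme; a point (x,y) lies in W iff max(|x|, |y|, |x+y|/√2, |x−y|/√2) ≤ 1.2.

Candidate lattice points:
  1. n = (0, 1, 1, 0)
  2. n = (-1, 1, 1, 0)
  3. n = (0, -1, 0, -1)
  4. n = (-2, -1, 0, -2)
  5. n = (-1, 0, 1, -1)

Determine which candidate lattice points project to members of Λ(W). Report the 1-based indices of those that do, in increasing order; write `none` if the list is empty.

With ζ = e^{iπ/4} the internal vectors are ζ^0,ζ^3,ζ^6,ζ^9.
candidate 1: n = (0, 1, 1, 0) → π⊥ ≈ (-0.70711, -0.29289); max(|x|,|y|,|x±y|/√2) = 0.70711 ≤ 1.2 ⇒ ∈ W
candidate 2: n = (-1, 1, 1, 0) → π⊥ ≈ (-1.70711, -0.29289); max(|x|,|y|,|x±y|/√2) = 1.70711 > 1.2 ⇒ ∉ W
candidate 3: n = (0, -1, 0, -1) → π⊥ ≈ (+0.00000, -1.41421); max(|x|,|y|,|x±y|/√2) = 1.41421 > 1.2 ⇒ ∉ W
candidate 4: n = (-2, -1, 0, -2) → π⊥ ≈ (-2.70711, -2.12132); max(|x|,|y|,|x±y|/√2) = 3.41421 > 1.2 ⇒ ∉ W
candidate 5: n = (-1, 0, 1, -1) → π⊥ ≈ (-1.70711, -1.70711); max(|x|,|y|,|x±y|/√2) = 2.41421 > 1.2 ⇒ ∉ W

1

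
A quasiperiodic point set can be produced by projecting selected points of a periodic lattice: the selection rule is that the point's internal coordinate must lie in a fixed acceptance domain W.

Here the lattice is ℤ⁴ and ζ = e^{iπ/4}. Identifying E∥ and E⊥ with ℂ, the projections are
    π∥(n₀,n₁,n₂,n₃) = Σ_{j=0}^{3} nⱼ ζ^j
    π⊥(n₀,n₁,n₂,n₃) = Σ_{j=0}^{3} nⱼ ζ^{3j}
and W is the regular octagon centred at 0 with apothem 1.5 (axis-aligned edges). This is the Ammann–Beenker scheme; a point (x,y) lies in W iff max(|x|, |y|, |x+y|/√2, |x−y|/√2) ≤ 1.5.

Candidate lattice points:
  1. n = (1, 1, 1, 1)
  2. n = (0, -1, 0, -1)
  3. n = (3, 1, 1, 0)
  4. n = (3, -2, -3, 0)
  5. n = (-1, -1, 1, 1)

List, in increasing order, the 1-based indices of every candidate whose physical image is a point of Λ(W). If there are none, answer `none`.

Internal map: ζ^{3j} for j=0..3 gives (1,0), (−√2/2,√2/2), (0,−1), (√2/2,√2/2).
candidate 1: n = (1, 1, 1, 1) → π⊥ ≈ (+1.00000, +0.41421); max(|x|,|y|,|x±y|/√2) = 1.00000 ≤ 1.5 ⇒ ∈ W
candidate 2: n = (0, -1, 0, -1) → π⊥ ≈ (+0.00000, -1.41421); max(|x|,|y|,|x±y|/√2) = 1.41421 ≤ 1.5 ⇒ ∈ W
candidate 3: n = (3, 1, 1, 0) → π⊥ ≈ (+2.29289, -0.29289); max(|x|,|y|,|x±y|/√2) = 2.29289 > 1.5 ⇒ ∉ W
candidate 4: n = (3, -2, -3, 0) → π⊥ ≈ (+4.41421, +1.58579); max(|x|,|y|,|x±y|/√2) = 4.41421 > 1.5 ⇒ ∉ W
candidate 5: n = (-1, -1, 1, 1) → π⊥ ≈ (+0.41421, -1.00000); max(|x|,|y|,|x±y|/√2) = 1.00000 ≤ 1.5 ⇒ ∈ W

1, 2, 5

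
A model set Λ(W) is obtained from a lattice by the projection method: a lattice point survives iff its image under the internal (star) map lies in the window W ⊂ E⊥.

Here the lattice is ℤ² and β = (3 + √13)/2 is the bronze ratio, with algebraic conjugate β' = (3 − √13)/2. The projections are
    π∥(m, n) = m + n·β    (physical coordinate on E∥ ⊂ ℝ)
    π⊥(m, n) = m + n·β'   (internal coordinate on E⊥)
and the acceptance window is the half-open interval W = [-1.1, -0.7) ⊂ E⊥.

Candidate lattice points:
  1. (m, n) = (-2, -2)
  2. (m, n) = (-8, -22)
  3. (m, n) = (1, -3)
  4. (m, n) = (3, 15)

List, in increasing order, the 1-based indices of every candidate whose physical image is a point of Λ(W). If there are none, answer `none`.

none

Compute β' = (3−√13)/2 = -0.3028, so π⊥(m,n) = m -0.3028·n.
candidate 1: (m,n)=(-2,-2) → π∥ = -2-2·β ≈ -8.6056, π⊥ = -2-2·β' ≈ -1.3944 ∉ [-1.1, -0.7) ⇒ out
candidate 2: (m,n)=(-8,-22) → π∥ = -8-22·β ≈ -80.6611, π⊥ = -8-22·β' ≈ -1.3389 ∉ [-1.1, -0.7) ⇒ out
candidate 3: (m,n)=(1,-3) → π∥ = 1-3·β ≈ -8.9083, π⊥ = 1-3·β' ≈ 1.9083 ∉ [-1.1, -0.7) ⇒ out
candidate 4: (m,n)=(3,15) → π∥ = 3+15·β ≈ 52.5416, π⊥ = 3+15·β' ≈ -1.5416 ∉ [-1.1, -0.7) ⇒ out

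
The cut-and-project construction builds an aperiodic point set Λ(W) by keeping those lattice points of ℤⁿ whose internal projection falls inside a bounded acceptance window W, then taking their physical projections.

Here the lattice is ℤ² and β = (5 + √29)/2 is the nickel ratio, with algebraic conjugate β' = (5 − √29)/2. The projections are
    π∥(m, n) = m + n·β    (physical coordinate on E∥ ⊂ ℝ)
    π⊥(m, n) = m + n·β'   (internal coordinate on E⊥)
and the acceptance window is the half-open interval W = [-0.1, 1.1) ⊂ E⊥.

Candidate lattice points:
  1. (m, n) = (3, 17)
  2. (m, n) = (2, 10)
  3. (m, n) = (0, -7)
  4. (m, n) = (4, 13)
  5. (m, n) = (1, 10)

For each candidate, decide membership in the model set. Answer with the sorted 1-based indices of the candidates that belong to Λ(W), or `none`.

Compute β' = (5−√29)/2 = -0.19258, so π⊥(m,n) = m -0.19258·n.
candidate 1: (m,n)=(3,17) → π∥ = 3+17·β ≈ 91.27390, π⊥ = 3+17·β' ≈ -0.27390 ∉ [-0.1, 1.1) ⇒ out
candidate 2: (m,n)=(2,10) → π∥ = 2+10·β ≈ 53.92582, π⊥ = 2+10·β' ≈ 0.07418 ∈ [-0.1, 1.1) ⇒ IN Λ
candidate 3: (m,n)=(0,-7) → π∥ = 0-7·β ≈ -36.34808, π⊥ = 0-7·β' ≈ 1.34808 ∉ [-0.1, 1.1) ⇒ out
candidate 4: (m,n)=(4,13) → π∥ = 4+13·β ≈ 71.50357, π⊥ = 4+13·β' ≈ 1.49643 ∉ [-0.1, 1.1) ⇒ out
candidate 5: (m,n)=(1,10) → π∥ = 1+10·β ≈ 52.92582, π⊥ = 1+10·β' ≈ -0.92582 ∉ [-0.1, 1.1) ⇒ out

2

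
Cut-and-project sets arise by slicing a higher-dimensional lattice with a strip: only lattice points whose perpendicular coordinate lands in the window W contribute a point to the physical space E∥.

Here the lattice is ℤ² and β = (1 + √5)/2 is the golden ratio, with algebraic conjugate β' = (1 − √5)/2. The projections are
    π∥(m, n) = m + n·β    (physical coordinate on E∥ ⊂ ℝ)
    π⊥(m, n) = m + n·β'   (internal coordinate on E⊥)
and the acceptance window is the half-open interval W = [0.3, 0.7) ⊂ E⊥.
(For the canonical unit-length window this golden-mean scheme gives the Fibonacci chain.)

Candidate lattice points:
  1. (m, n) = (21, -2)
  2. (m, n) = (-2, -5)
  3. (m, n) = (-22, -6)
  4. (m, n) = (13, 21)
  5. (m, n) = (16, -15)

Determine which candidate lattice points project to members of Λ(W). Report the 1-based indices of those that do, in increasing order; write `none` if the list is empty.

β' = (1−√5)/2 ≈ -0.61803.
[1] lift (21,-2): star map gives 22.23607; window check 0.3 ≤ 22.23607 < 0.7 is false → out
[2] lift (-2,-5): star map gives 1.09017; window check 0.3 ≤ 1.09017 < 0.7 is false → out
[3] lift (-22,-6): star map gives -18.29180; window check 0.3 ≤ -18.29180 < 0.7 is false → out
[4] lift (13,21): star map gives 0.02129; window check 0.3 ≤ 0.02129 < 0.7 is false → out
[5] lift (16,-15): star map gives 25.27051; window check 0.3 ≤ 25.27051 < 0.7 is false → out

none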